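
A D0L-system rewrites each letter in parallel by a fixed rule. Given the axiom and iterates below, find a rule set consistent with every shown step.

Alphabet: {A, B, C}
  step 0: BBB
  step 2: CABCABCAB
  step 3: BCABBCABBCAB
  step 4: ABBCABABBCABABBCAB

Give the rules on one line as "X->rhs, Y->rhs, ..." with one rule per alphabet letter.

A->C, B->AB, C->B

  step 3 ⇒ step 4: BCABBCABBCAB ⇒ AB·B·C·AB·AB·B·C·AB·AB·B·C·AB
    A ↦ C
    B ↦ AB
    C ↦ B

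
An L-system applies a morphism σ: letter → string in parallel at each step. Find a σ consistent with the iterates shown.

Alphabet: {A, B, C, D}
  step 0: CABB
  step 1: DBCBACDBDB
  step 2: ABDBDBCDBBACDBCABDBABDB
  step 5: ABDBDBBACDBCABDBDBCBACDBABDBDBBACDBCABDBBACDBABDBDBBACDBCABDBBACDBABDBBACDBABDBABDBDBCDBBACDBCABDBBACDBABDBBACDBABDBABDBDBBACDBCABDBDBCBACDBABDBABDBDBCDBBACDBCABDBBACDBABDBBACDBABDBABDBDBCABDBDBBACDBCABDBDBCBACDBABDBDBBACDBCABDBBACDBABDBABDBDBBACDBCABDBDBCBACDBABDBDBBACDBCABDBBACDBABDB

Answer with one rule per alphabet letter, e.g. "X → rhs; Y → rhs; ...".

  step 1 ⇒ step 2: DBCBACDBDB ⇒ AB·DB·DBC·DB·BAC·DBC·AB·DB·AB·DB
    A ↦ BAC
    B ↦ DB
    C ↦ DBC
    D ↦ AB

A->BAC, B->DB, C->DBC, D->AB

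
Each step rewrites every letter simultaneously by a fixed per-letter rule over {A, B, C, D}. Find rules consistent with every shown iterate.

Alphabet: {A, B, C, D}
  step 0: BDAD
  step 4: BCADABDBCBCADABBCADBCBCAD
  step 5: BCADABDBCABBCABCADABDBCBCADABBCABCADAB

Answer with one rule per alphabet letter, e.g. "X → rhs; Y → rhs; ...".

  step 4 ⇒ step 5: BCADABDBCBCADABBCADBCBCAD ⇒ BC·A·D·AB·D·BC·AB·BC·A·BC·A·D·AB·D·BC·BC·A·D·AB·BC·A·BC·A·D·AB
    A ↦ D
    B ↦ BC
    C ↦ A
    D ↦ AB

A->D, B->BC, C->A, D->AB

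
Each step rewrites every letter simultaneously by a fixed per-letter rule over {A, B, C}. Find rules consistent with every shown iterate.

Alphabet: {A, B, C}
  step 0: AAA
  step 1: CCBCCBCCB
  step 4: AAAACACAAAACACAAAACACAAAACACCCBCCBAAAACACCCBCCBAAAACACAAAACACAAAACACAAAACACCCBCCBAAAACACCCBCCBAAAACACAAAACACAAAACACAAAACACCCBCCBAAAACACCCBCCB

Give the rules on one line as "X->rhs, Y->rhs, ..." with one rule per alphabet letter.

A->CCB, B->CAC, C->AA

  step 0 ⇒ step 1: AAA ⇒ CCB·CCB·CCB
    A ↦ CCB
    B ↦ CAC  (constrained at step 1)
    C ↦ AA  (constrained at step 1)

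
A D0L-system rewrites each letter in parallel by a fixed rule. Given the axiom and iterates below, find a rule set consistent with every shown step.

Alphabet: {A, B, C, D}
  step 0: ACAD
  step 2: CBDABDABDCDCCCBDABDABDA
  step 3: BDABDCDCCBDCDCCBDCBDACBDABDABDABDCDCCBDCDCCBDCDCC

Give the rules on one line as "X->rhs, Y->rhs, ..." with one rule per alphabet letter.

A->DCC, B->BD, C->BDA, D->C

  step 2 ⇒ step 3: CBDABDABDCDCCCBDABDABDA ⇒ BDA·BD·C·DCC·BD·C·DCC·BD·C·BDA·C·BDA·BDA·BDA·BD·C·DCC·BD·C·DCC·BD·C·DCC
    A ↦ DCC
    B ↦ BD
    C ↦ BDA
    D ↦ C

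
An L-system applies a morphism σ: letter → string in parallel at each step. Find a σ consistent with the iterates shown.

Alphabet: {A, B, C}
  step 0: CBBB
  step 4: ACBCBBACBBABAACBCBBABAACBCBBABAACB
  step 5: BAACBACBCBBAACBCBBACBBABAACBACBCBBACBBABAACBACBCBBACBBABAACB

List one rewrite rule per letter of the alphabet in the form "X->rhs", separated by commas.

A->BA, B->CB, C->A

  step 4 ⇒ step 5: ACBCBBACBBABAACBCBBABAACBCBBABAACB ⇒ BA·A·CB·A·CB·CB·BA·A·CB·CB·BA·CB·BA·BA·A·CB·A·CB·CB·BA·CB·BA·BA·A·CB·A·CB·CB·BA·CB·BA·BA·A·CB
    A ↦ BA
    B ↦ CB
    C ↦ A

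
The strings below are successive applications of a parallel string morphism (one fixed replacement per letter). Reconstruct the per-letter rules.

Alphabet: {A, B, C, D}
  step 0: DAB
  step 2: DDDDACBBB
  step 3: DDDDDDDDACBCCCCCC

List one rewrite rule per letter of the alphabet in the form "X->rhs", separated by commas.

A->AC, B->CC, C->B, D->DD

  step 2 ⇒ step 3: DDDDACBBB ⇒ DD·DD·DD·DD·AC·B·CC·CC·CC
    A ↦ AC
    B ↦ CC
    C ↦ B
    D ↦ DD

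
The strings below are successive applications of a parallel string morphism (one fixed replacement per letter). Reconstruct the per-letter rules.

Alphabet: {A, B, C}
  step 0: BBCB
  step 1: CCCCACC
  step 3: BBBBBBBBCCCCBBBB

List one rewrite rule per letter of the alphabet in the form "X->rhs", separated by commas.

  step 0 ⇒ step 1: BBCB ⇒ CC·CC·A·CC
    B ↦ CC
    C ↦ A
    A ↦ BB  (constrained at step 1)

A->BB, B->CC, C->A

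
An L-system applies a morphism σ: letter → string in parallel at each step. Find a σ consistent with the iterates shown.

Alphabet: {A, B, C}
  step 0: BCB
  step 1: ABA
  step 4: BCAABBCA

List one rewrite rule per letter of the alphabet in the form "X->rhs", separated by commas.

  step 0 ⇒ step 1: BCB ⇒ A·B·A
    B ↦ A
    C ↦ B
    A ↦ BC  (constrained at step 1)

A->BC, B->A, C->B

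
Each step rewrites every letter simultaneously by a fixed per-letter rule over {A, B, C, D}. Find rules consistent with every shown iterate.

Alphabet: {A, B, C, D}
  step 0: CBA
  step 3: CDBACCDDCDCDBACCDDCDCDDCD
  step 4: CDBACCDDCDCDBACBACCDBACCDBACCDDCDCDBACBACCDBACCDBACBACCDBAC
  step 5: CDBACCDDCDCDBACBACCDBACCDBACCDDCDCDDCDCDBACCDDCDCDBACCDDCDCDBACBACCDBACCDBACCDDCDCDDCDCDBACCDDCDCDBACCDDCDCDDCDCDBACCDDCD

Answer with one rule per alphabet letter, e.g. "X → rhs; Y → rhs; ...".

  step 4 ⇒ step 5: CDBACCDDCDCDBACBACCDBACCDBACCDDCDCDBACBACCDBACCDBACBACCDBAC ⇒ CD·BAC·CD·D·CD·CD·BAC·BAC·CD·BAC·CD·BAC·CD·D·CD·CD·D·CD·CD·BAC·CD·D·CD·CD·BAC·CD·D·CD·CD·BAC·BAC·CD·BAC·CD·BAC·CD·D·CD·CD·D·CD·CD·BAC·CD·D·CD·CD·BAC·CD·D·CD·CD·D·CD·CD·BAC·CD·D·CD
    A ↦ D
    B ↦ CD
    C ↦ CD
    D ↦ BAC

A->D, B->CD, C->CD, D->BAC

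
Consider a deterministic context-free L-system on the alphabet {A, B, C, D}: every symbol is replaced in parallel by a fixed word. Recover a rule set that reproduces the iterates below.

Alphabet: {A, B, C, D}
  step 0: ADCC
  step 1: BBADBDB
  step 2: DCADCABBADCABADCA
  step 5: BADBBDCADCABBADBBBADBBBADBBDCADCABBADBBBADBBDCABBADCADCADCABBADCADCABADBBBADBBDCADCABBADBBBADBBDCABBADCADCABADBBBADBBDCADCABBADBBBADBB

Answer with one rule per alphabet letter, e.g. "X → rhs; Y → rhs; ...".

A->B, B->DCA, C->DB, D->BA

  step 1 ⇒ step 2: BBADBDB ⇒ DCA·DCA·B·BA·DCA·BA·DCA
    A ↦ B
    B ↦ DCA
    D ↦ BA
  step 0 ⇒ step 1: ADCC ⇒ B·BA·DB·DB
    C ↦ DB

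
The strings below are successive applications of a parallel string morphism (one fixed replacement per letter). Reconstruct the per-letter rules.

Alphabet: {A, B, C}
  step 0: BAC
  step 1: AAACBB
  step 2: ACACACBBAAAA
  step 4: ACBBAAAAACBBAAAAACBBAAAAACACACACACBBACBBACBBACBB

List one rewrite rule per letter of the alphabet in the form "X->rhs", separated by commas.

A->AC, B->AA, C->BB

  step 1 ⇒ step 2: AAACBB ⇒ AC·AC·AC·BB·AA·AA
    A ↦ AC
    B ↦ AA
    C ↦ BB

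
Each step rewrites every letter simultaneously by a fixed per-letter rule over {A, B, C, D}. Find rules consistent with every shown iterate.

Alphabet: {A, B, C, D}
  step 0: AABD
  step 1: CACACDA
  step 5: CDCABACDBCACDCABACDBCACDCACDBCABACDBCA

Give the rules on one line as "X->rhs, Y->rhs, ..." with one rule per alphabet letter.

A->CA, B->CD, C->B, D->A

  step 0 ⇒ step 1: AABD ⇒ CA·CA·CD·A
    A ↦ CA
    B ↦ CD
    D ↦ A
    C ↦ B  (constrained at step 1)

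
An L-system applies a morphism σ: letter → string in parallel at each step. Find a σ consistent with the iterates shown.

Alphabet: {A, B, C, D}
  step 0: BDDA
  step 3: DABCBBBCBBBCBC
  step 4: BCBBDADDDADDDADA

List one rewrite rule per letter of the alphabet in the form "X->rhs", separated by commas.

  step 3 ⇒ step 4: DABCBBBCBBBCBC ⇒ BC·BB·D·A·D·D·D·A·D·D·D·A·D·A
    A ↦ BB
    B ↦ D
    C ↦ A
    D ↦ BC

A->BB, B->D, C->A, D->BC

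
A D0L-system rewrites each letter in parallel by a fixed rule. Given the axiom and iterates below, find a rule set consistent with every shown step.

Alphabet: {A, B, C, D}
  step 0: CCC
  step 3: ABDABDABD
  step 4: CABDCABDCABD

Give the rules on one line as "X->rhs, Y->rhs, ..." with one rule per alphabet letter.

A->C, B->A, C->D, D->BD

  step 3 ⇒ step 4: ABDABDABD ⇒ C·A·BD·C·A·BD·C·A·BD
    A ↦ C
    B ↦ A
    D ↦ BD
    C ↦ D  (constrained at step 0)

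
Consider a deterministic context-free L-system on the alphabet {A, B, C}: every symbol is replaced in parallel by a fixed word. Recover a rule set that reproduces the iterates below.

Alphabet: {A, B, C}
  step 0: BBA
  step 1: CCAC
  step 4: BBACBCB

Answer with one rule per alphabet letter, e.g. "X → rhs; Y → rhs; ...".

  step 0 ⇒ step 1: BBA ⇒ C·C·AC
    A ↦ AC
    B ↦ C
    C ↦ B  (constrained at step 1)

A->AC, B->C, C->B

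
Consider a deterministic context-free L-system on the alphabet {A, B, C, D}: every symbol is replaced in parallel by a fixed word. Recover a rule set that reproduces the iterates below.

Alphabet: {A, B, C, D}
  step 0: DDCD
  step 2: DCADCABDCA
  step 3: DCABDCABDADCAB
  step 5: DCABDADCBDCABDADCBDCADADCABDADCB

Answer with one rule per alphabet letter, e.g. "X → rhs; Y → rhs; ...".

  step 2 ⇒ step 3: DCADCABDCA ⇒ DC·A·B·DC·A·B·DA·DC·A·B
    A ↦ B
    B ↦ DA
    C ↦ A
    D ↦ DC

A->B, B->DA, C->A, D->DC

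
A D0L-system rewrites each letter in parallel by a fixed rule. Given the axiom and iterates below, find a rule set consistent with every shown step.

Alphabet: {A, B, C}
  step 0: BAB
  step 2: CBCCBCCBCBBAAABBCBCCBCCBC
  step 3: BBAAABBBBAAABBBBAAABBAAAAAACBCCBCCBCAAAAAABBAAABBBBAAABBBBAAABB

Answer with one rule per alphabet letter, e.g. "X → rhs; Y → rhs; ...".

  step 2 ⇒ step 3: CBCCBCCBCBBAAABBCBCCBCCBC ⇒ BB·AAA·BB·BB·AAA·BB·BB·AAA·BB·AAA·AAA·CBC·CBC·CBC·AAA·AAA·BB·AAA·BB·BB·AAA·BB·BB·AAA·BB
    A ↦ CBC
    B ↦ AAA
    C ↦ BB

A->CBC, B->AAA, C->BB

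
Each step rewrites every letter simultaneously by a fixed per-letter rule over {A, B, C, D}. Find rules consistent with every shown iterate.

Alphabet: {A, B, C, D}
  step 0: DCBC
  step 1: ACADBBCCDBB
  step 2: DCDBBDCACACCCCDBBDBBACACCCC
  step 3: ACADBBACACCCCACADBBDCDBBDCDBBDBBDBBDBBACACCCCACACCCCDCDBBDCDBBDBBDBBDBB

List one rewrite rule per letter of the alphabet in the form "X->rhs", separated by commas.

A->DC, B->CC, C->DBB, D->ACA

  step 2 ⇒ step 3: DCDBBDCACACCCCDBBDBBACACCCC ⇒ ACA·DBB·ACA·CC·CC·ACA·DBB·DC·DBB·DC·DBB·DBB·DBB·DBB·ACA·CC·CC·ACA·CC·CC·DC·DBB·DC·DBB·DBB·DBB·DBB
    A ↦ DC
    B ↦ CC
    C ↦ DBB
    D ↦ ACA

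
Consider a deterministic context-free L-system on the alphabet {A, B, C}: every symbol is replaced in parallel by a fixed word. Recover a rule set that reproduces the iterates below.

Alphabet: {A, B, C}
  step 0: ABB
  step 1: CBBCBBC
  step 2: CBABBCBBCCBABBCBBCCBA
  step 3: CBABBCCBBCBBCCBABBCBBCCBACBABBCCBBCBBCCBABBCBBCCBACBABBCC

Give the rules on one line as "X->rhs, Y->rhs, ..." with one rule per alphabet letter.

  step 2 ⇒ step 3: CBABBCBBCCBABBCBBCCBA ⇒ CBA·BBC·C·BBC·BBC·CBA·BBC·BBC·CBA·CBA·BBC·C·BBC·BBC·CBA·BBC·BBC·CBA·CBA·BBC·C
    A ↦ C
    B ↦ BBC
    C ↦ CBA

A->C, B->BBC, C->CBA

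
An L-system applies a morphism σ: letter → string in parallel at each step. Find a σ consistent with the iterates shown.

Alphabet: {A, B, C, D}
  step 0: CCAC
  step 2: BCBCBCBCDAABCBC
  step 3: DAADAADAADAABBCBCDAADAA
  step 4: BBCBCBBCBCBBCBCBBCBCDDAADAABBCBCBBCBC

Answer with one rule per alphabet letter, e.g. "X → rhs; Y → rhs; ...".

  step 3 ⇒ step 4: DAADAADAADAABBCBCDAADAA ⇒ B·BC·BC·B·BC·BC·B·BC·BC·B·BC·BC·D·D·AA·D·AA·B·BC·BC·B·BC·BC
    A ↦ BC
    B ↦ D
    C ↦ AA
    D ↦ B

A->BC, B->D, C->AA, D->B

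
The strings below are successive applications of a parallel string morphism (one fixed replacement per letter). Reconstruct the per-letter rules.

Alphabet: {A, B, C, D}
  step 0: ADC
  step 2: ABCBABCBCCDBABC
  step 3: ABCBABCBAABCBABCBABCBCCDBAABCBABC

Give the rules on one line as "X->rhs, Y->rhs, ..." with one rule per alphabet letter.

  step 2 ⇒ step 3: ABCBABCBCCDBABC ⇒ ABC·BA·BC·BA·ABC·BA·BC·BA·BC·BC·CD·BA·ABC·BA·BC
    A ↦ ABC
    B ↦ BA
    C ↦ BC
    D ↦ CD

A->ABC, B->BA, C->BC, D->CD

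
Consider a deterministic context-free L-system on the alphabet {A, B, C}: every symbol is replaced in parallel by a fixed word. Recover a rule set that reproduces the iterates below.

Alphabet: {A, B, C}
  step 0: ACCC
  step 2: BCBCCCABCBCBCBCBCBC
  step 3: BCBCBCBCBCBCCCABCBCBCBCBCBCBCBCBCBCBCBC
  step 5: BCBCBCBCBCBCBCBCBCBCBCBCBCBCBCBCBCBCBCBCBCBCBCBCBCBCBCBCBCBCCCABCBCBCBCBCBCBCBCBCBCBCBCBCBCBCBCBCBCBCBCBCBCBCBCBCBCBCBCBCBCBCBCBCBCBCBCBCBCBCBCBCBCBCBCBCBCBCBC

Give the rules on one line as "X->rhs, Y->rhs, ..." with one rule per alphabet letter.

  step 2 ⇒ step 3: BCBCCCABCBCBCBCBCBC ⇒ BC·BC·BC·BC·BC·BC·CCA·BC·BC·BC·BC·BC·BC·BC·BC·BC·BC·BC·BC
    A ↦ CCA
    B ↦ BC
    C ↦ BC

A->CCA, B->BC, C->BC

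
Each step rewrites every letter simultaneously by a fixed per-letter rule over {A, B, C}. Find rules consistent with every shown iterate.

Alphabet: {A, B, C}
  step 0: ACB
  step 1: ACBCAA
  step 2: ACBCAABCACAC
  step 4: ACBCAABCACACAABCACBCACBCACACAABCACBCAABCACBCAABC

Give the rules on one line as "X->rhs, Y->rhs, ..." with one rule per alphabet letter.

  step 1 ⇒ step 2: ACBCAA ⇒ AC·BC·AA·BC·AC·AC
    A ↦ AC
    B ↦ AA
    C ↦ BC

A->AC, B->AA, C->BC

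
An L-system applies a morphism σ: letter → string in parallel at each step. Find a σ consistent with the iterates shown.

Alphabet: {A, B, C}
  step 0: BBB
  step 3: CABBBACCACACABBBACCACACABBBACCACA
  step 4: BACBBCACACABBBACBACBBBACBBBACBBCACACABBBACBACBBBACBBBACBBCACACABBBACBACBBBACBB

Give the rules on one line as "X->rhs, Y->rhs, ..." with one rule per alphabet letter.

A->BB, B->CA, C->BAC

  step 3 ⇒ step 4: CABBBACCACACABBBACCACACABBBACCACA ⇒ BAC·BB·CA·CA·CA·BB·BAC·BAC·BB·BAC·BB·BAC·BB·CA·CA·CA·BB·BAC·BAC·BB·BAC·BB·BAC·BB·CA·CA·CA·BB·BAC·BAC·BB·BAC·BB
    A ↦ BB
    B ↦ CA
    C ↦ BAC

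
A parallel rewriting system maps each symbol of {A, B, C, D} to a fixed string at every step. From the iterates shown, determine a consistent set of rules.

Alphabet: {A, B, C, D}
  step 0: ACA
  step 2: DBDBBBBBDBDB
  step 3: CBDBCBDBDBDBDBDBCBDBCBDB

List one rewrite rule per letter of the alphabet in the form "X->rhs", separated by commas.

  step 2 ⇒ step 3: DBDBBBBBDBDB ⇒ CB·DB·CB·DB·DB·DB·DB·DB·CB·DB·CB·DB
    B ↦ DB
    D ↦ CB
    A ↦ BB  (constrained at step 0)
    C ↦ AA  (constrained at step 0)

A->BB, B->DB, C->AA, D->CB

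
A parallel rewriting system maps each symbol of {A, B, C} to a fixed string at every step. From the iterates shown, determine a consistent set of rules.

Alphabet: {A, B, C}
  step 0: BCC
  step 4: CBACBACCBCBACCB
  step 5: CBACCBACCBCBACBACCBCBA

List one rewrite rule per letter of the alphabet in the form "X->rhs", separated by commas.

A->C, B->A, C->CB

  step 4 ⇒ step 5: CBACBACCBCBACCB ⇒ CB·A·C·CB·A·C·CB·CB·A·CB·A·C·CB·CB·A
    A ↦ C
    B ↦ A
    C ↦ CB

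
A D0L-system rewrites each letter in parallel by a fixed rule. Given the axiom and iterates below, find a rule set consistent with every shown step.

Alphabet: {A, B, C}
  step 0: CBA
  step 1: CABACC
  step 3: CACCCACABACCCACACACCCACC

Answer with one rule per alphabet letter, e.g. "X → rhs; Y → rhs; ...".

  step 0 ⇒ step 1: CBA ⇒ CA·BA·CC
    A ↦ CC
    B ↦ BA
    C ↦ CA

A->CC, B->BA, C->CA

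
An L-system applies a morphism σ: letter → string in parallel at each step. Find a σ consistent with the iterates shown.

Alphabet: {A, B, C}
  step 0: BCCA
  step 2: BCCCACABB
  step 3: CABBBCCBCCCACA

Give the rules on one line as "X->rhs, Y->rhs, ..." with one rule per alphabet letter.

  step 2 ⇒ step 3: BCCCACABB ⇒ CA·B·B·B·CC·B·CC·CA·CA
    A ↦ CC
    B ↦ CA
    C ↦ B

A->CC, B->CA, C->B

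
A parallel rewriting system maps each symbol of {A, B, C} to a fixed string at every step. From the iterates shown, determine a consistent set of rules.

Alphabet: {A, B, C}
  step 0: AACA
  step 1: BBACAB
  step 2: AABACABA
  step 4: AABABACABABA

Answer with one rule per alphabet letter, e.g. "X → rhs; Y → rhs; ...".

  step 1 ⇒ step 2: BBACAB ⇒ A·A·B·ACA·B·A
    A ↦ B
    B ↦ A
    C ↦ ACA

A->B, B->A, C->ACA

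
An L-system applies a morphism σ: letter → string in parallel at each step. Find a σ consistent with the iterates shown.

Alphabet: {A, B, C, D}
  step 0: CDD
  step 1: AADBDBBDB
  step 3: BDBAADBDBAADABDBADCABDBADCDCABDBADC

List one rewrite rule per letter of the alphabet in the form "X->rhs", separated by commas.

A->DC, B->A, C->AAD, D->BDB

  step 0 ⇒ step 1: CDD ⇒ AAD·BDB·BDB
    C ↦ AAD
    D ↦ BDB
    A ↦ DC  (constrained at step 1)
    B ↦ A  (constrained at step 1)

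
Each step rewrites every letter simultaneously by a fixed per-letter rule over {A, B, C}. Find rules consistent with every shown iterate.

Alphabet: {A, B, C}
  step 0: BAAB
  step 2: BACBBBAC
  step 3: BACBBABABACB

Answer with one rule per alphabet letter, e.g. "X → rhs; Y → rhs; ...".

  step 2 ⇒ step 3: BACBBBAC ⇒ BA·C·B·BA·BA·BA·C·B
    A ↦ C
    B ↦ BA
    C ↦ B

A->C, B->BA, C->B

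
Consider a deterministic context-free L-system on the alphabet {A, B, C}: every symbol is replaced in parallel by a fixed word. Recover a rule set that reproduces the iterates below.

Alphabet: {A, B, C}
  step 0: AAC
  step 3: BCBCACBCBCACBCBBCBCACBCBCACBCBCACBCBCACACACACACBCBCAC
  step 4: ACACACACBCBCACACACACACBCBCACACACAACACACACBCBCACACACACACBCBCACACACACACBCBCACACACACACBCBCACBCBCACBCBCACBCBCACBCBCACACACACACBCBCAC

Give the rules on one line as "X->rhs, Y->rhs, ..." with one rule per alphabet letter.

A->BCB, B->A, C->CAC

  step 3 ⇒ step 4: BCBCACBCBCACBCBBCBCACBCBCACBCBCACBCBCACACACACACBCBCAC ⇒ A·CAC·A·CAC·BCB·CAC·A·CAC·A·CAC·BCB·CAC·A·CAC·A·A·CAC·A·CAC·BCB·CAC·A·CAC·A·CAC·BCB·CAC·A·CAC·A·CAC·BCB·CAC·A·CAC·A·CAC·BCB·CAC·BCB·CAC·BCB·CAC·BCB·CAC·BCB·CAC·A·CAC·A·CAC·BCB·CAC
    A ↦ BCB
    B ↦ A
    C ↦ CAC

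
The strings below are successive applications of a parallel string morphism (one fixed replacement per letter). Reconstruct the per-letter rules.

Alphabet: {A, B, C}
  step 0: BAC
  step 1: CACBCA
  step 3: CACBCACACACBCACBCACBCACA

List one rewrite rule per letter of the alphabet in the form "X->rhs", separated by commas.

  step 0 ⇒ step 1: BAC ⇒ CA·CB·CA
    A ↦ CB
    B ↦ CA
    C ↦ CA

A->CB, B->CA, C->CA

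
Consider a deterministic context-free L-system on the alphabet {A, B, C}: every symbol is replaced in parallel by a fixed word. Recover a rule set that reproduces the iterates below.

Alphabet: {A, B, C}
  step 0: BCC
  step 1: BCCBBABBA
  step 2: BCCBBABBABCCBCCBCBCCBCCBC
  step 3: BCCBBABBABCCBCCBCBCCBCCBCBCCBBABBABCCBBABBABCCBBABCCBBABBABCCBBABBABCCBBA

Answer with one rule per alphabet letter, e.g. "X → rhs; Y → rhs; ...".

A->BC, B->BCC, C->BBA

  step 2 ⇒ step 3: BCCBBABBABCCBCCBCBCCBCCBC ⇒ BCC·BBA·BBA·BCC·BCC·BC·BCC·BCC·BC·BCC·BBA·BBA·BCC·BBA·BBA·BCC·BBA·BCC·BBA·BBA·BCC·BBA·BBA·BCC·BBA
    A ↦ BC
    B ↦ BCC
    C ↦ BBA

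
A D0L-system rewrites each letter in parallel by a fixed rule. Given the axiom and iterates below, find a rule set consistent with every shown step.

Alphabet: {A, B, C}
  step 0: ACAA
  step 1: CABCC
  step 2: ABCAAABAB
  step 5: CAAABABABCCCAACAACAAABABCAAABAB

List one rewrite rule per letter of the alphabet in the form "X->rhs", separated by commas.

A->C, B->AA, C->AB

  step 1 ⇒ step 2: CABCC ⇒ AB·C·AA·AB·AB
    A ↦ C
    B ↦ AA
    C ↦ AB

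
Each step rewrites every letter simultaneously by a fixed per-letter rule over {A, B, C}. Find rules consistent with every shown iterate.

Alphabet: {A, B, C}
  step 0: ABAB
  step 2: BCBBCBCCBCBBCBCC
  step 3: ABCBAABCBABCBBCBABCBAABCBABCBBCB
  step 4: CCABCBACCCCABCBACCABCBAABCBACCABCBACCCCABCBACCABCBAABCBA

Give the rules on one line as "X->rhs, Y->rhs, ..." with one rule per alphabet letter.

  step 3 ⇒ step 4: ABCBAABCBABCBBCBABCBAABCBABCBBCB ⇒ CC·A·BCB·A·CC·CC·A·BCB·A·CC·A·BCB·A·A·BCB·A·CC·A·BCB·A·CC·CC·A·BCB·A·CC·A·BCB·A·A·BCB·A
    A ↦ CC
    B ↦ A
    C ↦ BCB

A->CC, B->A, C->BCB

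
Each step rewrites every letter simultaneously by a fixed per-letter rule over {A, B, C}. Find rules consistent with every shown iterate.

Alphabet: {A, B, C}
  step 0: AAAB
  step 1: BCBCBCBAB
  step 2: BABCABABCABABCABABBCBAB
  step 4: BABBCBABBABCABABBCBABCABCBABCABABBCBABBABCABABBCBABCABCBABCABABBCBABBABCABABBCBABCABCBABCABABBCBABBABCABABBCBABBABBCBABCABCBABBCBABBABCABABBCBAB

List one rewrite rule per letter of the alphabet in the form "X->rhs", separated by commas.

A->BC, B->BAB, C->CA

  step 1 ⇒ step 2: BCBCBCBAB ⇒ BAB·CA·BAB·CA·BAB·CA·BAB·BC·BAB
    A ↦ BC
    B ↦ BAB
    C ↦ CA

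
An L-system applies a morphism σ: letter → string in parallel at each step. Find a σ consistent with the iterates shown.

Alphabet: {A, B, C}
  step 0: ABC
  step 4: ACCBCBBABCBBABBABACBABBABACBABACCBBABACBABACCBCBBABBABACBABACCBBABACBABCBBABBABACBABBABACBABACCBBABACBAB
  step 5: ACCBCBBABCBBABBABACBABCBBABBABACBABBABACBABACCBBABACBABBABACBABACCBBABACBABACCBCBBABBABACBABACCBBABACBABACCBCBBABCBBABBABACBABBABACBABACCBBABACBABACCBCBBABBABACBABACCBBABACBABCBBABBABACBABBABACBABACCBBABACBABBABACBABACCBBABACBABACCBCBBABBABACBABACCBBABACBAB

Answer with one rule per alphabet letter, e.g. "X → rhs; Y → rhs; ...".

  step 4 ⇒ step 5: ACCBCBBABCBBABBABACBABBABACBABACCBBABACBABACCBCBBABBABACBABACCBBABACBABCBBABBABACBABBABACBABACCBBABACBAB ⇒ AC·CB·CB·BAB·CB·BAB·BAB·AC·BAB·CB·BAB·BAB·AC·BAB·BAB·AC·BAB·AC·CB·BAB·AC·BAB·BAB·AC·BAB·AC·CB·BAB·AC·BAB·AC·CB·CB·BAB·BAB·AC·BAB·AC·CB·BAB·AC·BAB·AC·CB·CB·BAB·CB·BAB·BAB·AC·BAB·BAB·AC·BAB·AC·CB·BAB·AC·BAB·AC·CB·CB·BAB·BAB·AC·BAB·AC·CB·BAB·AC·BAB·CB·BAB·BAB·AC·BAB·BAB·AC·BAB·AC·CB·BAB·AC·BAB·BAB·AC·BAB·AC·CB·BAB·AC·BAB·AC·CB·CB·BAB·BAB·AC·BAB·AC·CB·BAB·AC·BAB
    A ↦ AC
    B ↦ BAB
    C ↦ CB

A->AC, B->BAB, C->CB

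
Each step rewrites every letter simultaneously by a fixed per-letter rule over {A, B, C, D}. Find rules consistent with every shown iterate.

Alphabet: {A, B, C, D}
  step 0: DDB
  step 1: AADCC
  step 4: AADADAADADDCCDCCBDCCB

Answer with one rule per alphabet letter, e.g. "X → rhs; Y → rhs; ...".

  step 0 ⇒ step 1: DDB ⇒ A·A·DCC
    B ↦ DCC
    D ↦ A
    A ↦ B  (constrained at step 1)
    C ↦ AD  (constrained at step 1)

A->B, B->DCC, C->AD, D->A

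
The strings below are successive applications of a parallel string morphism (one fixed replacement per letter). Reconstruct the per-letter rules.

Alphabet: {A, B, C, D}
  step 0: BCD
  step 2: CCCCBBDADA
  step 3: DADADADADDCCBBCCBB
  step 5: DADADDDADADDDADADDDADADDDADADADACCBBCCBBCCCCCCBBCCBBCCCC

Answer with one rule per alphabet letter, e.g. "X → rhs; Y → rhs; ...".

A->BB, B->D, C->DA, D->CC

  step 2 ⇒ step 3: CCCCBBDADA ⇒ DA·DA·DA·DA·D·D·CC·BB·CC·BB
    A ↦ BB
    B ↦ D
    C ↦ DA
    D ↦ CC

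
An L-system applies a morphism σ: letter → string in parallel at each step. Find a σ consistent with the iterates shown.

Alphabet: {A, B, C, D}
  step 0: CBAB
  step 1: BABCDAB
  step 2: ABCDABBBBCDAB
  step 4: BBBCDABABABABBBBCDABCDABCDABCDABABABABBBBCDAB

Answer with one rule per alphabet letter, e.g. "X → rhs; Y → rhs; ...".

  step 1 ⇒ step 2: BABCDAB ⇒ AB·CD·AB·B·BB·CD·AB
    A ↦ CD
    B ↦ AB
    C ↦ B
    D ↦ BB

A->CD, B->AB, C->B, D->BB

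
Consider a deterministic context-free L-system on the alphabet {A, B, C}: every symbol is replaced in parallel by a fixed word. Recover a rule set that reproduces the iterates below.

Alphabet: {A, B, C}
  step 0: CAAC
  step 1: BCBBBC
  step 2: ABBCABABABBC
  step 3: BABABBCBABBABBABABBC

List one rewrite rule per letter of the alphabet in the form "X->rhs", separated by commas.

  step 2 ⇒ step 3: ABBCABABABBC ⇒ B·AB·AB·BC·B·AB·B·AB·B·AB·AB·BC
    A ↦ B
    B ↦ AB
    C ↦ BC

A->B, B->AB, C->BC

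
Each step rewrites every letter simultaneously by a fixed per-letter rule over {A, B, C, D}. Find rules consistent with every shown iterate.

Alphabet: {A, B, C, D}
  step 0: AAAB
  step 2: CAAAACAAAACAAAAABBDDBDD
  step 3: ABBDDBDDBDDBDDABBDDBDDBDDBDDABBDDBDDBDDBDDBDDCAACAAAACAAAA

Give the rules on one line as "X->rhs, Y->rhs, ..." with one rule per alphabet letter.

A->BDD, B->CAA, C->AB, D->A

  step 2 ⇒ step 3: CAAAACAAAACAAAAABBDDBDD ⇒ AB·BDD·BDD·BDD·BDD·AB·BDD·BDD·BDD·BDD·AB·BDD·BDD·BDD·BDD·BDD·CAA·CAA·A·A·CAA·A·A
    A ↦ BDD
    B ↦ CAA
    C ↦ AB
    D ↦ A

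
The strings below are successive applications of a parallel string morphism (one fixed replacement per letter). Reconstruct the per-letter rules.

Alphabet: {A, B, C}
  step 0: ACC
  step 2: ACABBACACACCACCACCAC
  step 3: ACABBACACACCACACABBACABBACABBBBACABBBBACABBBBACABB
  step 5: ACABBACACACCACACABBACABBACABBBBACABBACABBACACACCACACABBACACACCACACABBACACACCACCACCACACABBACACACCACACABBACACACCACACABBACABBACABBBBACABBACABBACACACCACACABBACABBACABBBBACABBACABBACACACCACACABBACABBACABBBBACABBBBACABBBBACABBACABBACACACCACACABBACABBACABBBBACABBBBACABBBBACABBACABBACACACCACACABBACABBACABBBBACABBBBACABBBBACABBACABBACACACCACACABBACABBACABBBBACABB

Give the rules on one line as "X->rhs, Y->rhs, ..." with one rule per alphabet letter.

A->ACA, B->CAC, C->BB

  step 2 ⇒ step 3: ACABBACACACCACCACCAC ⇒ ACA·BB·ACA·CAC·CAC·ACA·BB·ACA·BB·ACA·BB·BB·ACA·BB·BB·ACA·BB·BB·ACA·BB
    A ↦ ACA
    B ↦ CAC
    C ↦ BB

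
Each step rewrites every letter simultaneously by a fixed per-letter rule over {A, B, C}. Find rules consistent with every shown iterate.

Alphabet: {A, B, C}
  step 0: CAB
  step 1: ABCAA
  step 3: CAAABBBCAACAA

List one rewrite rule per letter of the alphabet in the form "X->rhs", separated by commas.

A->B, B->CAA, C->A

  step 0 ⇒ step 1: CAB ⇒ A·B·CAA
    A ↦ B
    B ↦ CAA
    C ↦ A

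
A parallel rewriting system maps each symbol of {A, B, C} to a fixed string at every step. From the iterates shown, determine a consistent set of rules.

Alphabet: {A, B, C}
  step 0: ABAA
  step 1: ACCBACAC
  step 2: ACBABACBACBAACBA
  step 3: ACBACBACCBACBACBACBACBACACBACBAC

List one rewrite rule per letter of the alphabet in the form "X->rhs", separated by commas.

  step 2 ⇒ step 3: ACBABACBACBAACBA ⇒ AC·BA·CB·AC·CB·AC·BA·CB·AC·BA·CB·AC·AC·BA·CB·AC
    A ↦ AC
    B ↦ CB
    C ↦ BA

A->AC, B->CB, C->BA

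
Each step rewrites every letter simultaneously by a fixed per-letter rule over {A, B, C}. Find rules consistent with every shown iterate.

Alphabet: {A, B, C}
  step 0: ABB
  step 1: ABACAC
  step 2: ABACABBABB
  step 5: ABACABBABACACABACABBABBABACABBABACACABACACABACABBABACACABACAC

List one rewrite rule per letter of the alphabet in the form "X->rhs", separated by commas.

A->AB, B->AC, C->B

  step 1 ⇒ step 2: ABACAC ⇒ AB·AC·AB·B·AB·B
    A ↦ AB
    B ↦ AC
    C ↦ B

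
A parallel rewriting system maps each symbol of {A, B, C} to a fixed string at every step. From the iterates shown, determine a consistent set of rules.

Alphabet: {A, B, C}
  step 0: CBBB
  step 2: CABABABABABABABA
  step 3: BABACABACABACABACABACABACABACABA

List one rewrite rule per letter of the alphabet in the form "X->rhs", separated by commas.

A->BA, B->CA, C->BA

  step 2 ⇒ step 3: CABABABABABABABA ⇒ BA·BA·CA·BA·CA·BA·CA·BA·CA·BA·CA·BA·CA·BA·CA·BA
    A ↦ BA
    B ↦ CA
    C ↦ BA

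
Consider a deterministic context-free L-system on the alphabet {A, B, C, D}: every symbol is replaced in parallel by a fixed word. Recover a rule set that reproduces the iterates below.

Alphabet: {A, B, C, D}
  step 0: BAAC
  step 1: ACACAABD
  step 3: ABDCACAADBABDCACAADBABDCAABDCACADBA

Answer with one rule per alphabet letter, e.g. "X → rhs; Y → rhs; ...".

A->CA, B->A, C->ABD, D->DB

  step 0 ⇒ step 1: BAAC ⇒ A·CA·CA·ABD
    A ↦ CA
    B ↦ A
    C ↦ ABD
    D ↦ DB  (constrained at step 1)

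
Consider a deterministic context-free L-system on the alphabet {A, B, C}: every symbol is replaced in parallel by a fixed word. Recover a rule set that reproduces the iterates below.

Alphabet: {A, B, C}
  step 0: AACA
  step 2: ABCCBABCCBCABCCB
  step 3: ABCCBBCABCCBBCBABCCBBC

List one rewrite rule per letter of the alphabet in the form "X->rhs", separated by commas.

A->ABC, B->C, C->B

  step 2 ⇒ step 3: ABCCBABCCBCABCCB ⇒ ABC·C·B·B·C·ABC·C·B·B·C·B·ABC·C·B·B·C
    A ↦ ABC
    B ↦ C
    C ↦ B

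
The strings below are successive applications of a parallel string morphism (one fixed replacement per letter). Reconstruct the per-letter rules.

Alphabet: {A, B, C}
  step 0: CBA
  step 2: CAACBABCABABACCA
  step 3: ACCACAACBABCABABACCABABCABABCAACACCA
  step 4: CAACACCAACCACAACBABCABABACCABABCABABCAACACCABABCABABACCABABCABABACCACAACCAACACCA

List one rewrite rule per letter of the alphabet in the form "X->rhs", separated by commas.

  step 3 ⇒ step 4: ACCACAACBABCABABACCABABCABABCAACACCA ⇒ CA·AC·AC·CA·AC·CA·CA·AC·BAB·CA·BAB·AC·CA·BAB·CA·BAB·CA·AC·AC·CA·BAB·CA·BAB·AC·CA·BAB·CA·BAB·AC·CA·CA·AC·CA·AC·AC·CA
    A ↦ CA
    B ↦ BAB
    C ↦ AC

A->CA, B->BAB, C->AC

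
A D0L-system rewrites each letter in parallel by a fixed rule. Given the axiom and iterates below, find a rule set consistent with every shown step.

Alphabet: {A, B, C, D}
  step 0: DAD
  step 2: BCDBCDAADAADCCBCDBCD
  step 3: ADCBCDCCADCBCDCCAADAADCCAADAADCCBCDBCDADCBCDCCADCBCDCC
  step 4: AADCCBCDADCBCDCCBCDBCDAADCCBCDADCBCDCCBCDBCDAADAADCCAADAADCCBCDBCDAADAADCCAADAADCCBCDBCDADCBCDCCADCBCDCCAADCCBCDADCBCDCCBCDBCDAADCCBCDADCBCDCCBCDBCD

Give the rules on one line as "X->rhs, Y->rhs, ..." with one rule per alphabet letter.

A->AAD, B->ADC, C->BCD, D->CC

  step 3 ⇒ step 4: ADCBCDCCADCBCDCCAADAADCCAADAADCCBCDBCDADCBCDCCADCBCDCC ⇒ AAD·CC·BCD·ADC·BCD·CC·BCD·BCD·AAD·CC·BCD·ADC·BCD·CC·BCD·BCD·AAD·AAD·CC·AAD·AAD·CC·BCD·BCD·AAD·AAD·CC·AAD·AAD·CC·BCD·BCD·ADC·BCD·CC·ADC·BCD·CC·AAD·CC·BCD·ADC·BCD·CC·BCD·BCD·AAD·CC·BCD·ADC·BCD·CC·BCD·BCD
    A ↦ AAD
    B ↦ ADC
    C ↦ BCD
    D ↦ CC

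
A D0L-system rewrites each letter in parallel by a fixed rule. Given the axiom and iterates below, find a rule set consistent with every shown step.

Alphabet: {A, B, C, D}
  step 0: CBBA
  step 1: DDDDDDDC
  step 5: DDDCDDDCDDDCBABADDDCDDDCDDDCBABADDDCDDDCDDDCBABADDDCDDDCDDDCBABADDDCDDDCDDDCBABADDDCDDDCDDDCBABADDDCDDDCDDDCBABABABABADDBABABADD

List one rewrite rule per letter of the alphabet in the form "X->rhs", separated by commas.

  step 0 ⇒ step 1: CBBA ⇒ DD·DD·DD·DC
    A ↦ DC
    B ↦ DD
    C ↦ DD
    D ↦ BA  (constrained at step 1)

A->DC, B->DD, C->DD, D->BA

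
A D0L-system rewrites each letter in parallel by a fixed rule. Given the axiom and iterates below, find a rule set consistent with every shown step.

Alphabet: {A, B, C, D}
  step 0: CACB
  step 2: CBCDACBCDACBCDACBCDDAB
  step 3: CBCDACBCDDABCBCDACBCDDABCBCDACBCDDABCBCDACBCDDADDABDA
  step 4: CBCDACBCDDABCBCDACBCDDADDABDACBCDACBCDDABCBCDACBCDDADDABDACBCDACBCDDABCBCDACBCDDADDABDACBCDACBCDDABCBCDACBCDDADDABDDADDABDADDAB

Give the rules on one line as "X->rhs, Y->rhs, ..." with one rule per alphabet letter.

  step 3 ⇒ step 4: CBCDACBCDDABCBCDACBCDDABCBCDACBCDDABCBCDACBCDDADDABDA ⇒ CBC·DA·CBC·DDA·B·CBC·DA·CBC·DDA·DDA·B·DA·CBC·DA·CBC·DDA·B·CBC·DA·CBC·DDA·DDA·B·DA·CBC·DA·CBC·DDA·B·CBC·DA·CBC·DDA·DDA·B·DA·CBC·DA·CBC·DDA·B·CBC·DA·CBC·DDA·DDA·B·DDA·DDA·B·DA·DDA·B
    A ↦ B
    B ↦ DA
    C ↦ CBC
    D ↦ DDA

A->B, B->DA, C->CBC, D->DDA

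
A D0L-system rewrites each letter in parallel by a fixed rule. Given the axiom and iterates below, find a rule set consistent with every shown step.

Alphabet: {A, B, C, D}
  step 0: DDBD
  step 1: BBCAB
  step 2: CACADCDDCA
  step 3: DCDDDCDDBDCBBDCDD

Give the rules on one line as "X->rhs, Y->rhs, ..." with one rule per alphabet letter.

A->DD, B->CA, C->DC, D->B

  step 2 ⇒ step 3: CACADCDDCA ⇒ DC·DD·DC·DD·B·DC·B·B·DC·DD
    A ↦ DD
    C ↦ DC
    D ↦ B
  step 0 ⇒ step 1: DDBD ⇒ B·B·CA·B
    B ↦ CA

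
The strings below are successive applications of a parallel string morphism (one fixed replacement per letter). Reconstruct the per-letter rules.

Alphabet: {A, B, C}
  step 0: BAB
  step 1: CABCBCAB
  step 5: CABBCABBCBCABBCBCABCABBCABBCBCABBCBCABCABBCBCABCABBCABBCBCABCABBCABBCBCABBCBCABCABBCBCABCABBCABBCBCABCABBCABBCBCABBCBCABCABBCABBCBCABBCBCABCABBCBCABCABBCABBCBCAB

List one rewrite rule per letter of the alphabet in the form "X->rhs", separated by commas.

  step 0 ⇒ step 1: BAB ⇒ CAB·CB·CAB
    A ↦ CB
    B ↦ CAB
    C ↦ B  (constrained at step 1)

A->CB, B->CAB, C->B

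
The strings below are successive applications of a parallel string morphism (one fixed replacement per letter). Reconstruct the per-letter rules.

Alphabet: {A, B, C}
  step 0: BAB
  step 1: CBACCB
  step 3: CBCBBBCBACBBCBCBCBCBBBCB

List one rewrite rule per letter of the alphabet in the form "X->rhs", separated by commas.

A->AC, B->CB, C->BB

  step 0 ⇒ step 1: BAB ⇒ CB·AC·CB
    A ↦ AC
    B ↦ CB
    C ↦ BB  (constrained at step 1)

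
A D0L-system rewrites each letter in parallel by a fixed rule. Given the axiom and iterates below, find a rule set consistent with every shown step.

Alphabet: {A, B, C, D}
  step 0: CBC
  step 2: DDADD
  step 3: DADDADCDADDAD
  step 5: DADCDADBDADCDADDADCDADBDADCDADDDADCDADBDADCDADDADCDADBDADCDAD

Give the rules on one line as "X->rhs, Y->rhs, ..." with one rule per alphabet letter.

  step 2 ⇒ step 3: DDADD ⇒ DAD·DAD·C·DAD·DAD
    A ↦ C
    D ↦ DAD
    B ↦ D  (constrained at step 0)
    C ↦ B  (constrained at step 0)

A->C, B->D, C->B, D->DAD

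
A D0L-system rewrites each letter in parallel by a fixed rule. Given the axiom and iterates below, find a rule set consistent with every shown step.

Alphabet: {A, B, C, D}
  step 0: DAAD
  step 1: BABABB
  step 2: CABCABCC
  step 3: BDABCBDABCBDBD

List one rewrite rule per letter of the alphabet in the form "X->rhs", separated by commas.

  step 2 ⇒ step 3: CABCABCC ⇒ BD·AB·C·BD·AB·C·BD·BD
    A ↦ AB
    B ↦ C
    C ↦ BD
  step 0 ⇒ step 1: DAAD ⇒ B·AB·AB·B
    D ↦ B

A->AB, B->C, C->BD, D->B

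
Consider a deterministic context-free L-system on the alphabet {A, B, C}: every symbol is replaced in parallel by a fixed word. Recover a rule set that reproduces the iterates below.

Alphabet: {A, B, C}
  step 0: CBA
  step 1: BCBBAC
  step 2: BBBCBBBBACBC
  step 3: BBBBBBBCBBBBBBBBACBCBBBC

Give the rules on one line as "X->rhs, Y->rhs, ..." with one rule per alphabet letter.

  step 2 ⇒ step 3: BBBCBBBBACBC ⇒ BB·BB·BB·BC·BB·BB·BB·BB·AC·BC·BB·BC
    A ↦ AC
    B ↦ BB
    C ↦ BC

A->AC, B->BB, C->BC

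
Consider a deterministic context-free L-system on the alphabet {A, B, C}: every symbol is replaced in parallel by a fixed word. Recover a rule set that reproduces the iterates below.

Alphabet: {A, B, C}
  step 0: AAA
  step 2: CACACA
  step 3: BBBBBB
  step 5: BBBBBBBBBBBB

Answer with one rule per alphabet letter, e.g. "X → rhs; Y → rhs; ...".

  step 2 ⇒ step 3: CACACA ⇒ B·B·B·B·B·B
    A ↦ B
    C ↦ B
    B ↦ CA  (constrained at step 3)

A->B, B->CA, C->B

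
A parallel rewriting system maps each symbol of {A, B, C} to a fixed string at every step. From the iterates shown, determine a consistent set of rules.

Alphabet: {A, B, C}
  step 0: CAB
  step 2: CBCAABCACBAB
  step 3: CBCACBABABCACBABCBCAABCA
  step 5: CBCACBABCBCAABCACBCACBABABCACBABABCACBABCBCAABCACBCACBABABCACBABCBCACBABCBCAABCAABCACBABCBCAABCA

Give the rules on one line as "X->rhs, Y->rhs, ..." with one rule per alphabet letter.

  step 2 ⇒ step 3: CBCAABCACBAB ⇒ CB·CA·CB·AB·AB·CA·CB·AB·CB·CA·AB·CA
    A ↦ AB
    B ↦ CA
    C ↦ CB

A->AB, B->CA, C->CB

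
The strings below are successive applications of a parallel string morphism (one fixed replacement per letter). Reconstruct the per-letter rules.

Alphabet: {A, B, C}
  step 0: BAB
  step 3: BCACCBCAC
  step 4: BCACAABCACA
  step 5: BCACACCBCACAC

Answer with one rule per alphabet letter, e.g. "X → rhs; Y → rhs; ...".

  step 4 ⇒ step 5: BCACAABCACA ⇒ BC·A·C·A·C·C·BC·A·C·A·C
    A ↦ C
    B ↦ BC
    C ↦ A

A->C, B->BC, C->A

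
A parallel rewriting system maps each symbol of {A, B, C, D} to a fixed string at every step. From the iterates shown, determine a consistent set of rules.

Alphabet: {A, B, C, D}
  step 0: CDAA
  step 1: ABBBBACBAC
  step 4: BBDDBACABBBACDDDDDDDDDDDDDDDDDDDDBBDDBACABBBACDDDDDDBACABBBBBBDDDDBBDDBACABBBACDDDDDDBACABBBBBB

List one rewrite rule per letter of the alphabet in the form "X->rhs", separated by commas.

  step 0 ⇒ step 1: CDAA ⇒ ABB·B·BAC·BAC
    A ↦ BAC
    C ↦ ABB
    D ↦ B
    B ↦ DD  (constrained at step 1)

A->BAC, B->DD, C->ABB, D->B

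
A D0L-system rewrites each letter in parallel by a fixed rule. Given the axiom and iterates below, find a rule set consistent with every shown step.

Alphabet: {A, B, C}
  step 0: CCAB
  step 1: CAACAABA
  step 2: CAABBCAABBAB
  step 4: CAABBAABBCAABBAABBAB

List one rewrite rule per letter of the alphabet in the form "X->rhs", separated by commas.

  step 1 ⇒ step 2: CAACAABA ⇒ CAA·B·B·CAA·B·B·A·B
    A ↦ B
    B ↦ A
    C ↦ CAA

A->B, B->A, C->CAA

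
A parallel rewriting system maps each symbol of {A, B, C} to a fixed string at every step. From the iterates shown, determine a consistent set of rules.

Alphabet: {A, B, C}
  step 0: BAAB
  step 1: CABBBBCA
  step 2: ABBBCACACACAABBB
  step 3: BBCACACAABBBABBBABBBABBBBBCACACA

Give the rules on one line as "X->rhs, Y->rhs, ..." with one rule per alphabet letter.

  step 2 ⇒ step 3: ABBBCACACACAABBB ⇒ BB·CA·CA·CA·AB·BB·AB·BB·AB·BB·AB·BB·BB·CA·CA·CA
    A ↦ BB
    B ↦ CA
    C ↦ AB

A->BB, B->CA, C->AB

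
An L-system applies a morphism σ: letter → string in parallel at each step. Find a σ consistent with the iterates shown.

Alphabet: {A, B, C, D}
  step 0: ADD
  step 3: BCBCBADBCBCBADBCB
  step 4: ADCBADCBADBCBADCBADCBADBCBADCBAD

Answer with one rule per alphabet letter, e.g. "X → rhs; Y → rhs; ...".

A->B, B->AD, C->CB, D->CB

  step 3 ⇒ step 4: BCBCBADBCBCBADBCB ⇒ AD·CB·AD·CB·AD·B·CB·AD·CB·AD·CB·AD·B·CB·AD·CB·AD
    A ↦ B
    B ↦ AD
    C ↦ CB
    D ↦ CB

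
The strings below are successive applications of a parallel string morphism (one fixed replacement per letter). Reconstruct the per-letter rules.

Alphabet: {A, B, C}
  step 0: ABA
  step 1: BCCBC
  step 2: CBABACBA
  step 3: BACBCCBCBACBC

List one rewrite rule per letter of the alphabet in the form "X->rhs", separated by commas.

  step 2 ⇒ step 3: CBABACBA ⇒ BA·C·BC·C·BC·BA·C·BC
    A ↦ BC
    B ↦ C
    C ↦ BA

A->BC, B->C, C->BA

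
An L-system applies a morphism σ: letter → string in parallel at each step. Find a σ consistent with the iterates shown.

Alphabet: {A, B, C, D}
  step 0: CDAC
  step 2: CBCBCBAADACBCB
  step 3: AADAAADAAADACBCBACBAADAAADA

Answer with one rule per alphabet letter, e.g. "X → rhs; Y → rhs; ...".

A->CB, B->DA, C->AA, D->A

  step 2 ⇒ step 3: CBCBCBAADACBCB ⇒ AA·DA·AA·DA·AA·DA·CB·CB·A·CB·AA·DA·AA·DA
    A ↦ CB
    B ↦ DA
    C ↦ AA
    D ↦ A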